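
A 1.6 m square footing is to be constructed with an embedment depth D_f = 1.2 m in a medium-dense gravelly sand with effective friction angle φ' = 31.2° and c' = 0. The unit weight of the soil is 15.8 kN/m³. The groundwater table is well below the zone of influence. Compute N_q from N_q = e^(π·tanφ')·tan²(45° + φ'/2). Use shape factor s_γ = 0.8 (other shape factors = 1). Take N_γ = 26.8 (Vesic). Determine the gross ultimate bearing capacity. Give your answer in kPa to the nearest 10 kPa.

tan31.2° = 0.6056, so N_q = e^(π×0.6056)·tan²(60.6°) = 6.703 × 3.15 = 21.11.
Effective surcharge at the founding depth q = γ·D_f = 15.8 × 1.2 = 18.96 kPa.
q_ult = q·N_q + 0.5·γ·B·N_γ·s_γ
     = 18.96 × 21.113 + 0.5 × 15.8 × 1.6 × 26.8 × 0.8
     = 400.3 + 271 = 671.31 kPa.

q_ult ≈ 670 kPa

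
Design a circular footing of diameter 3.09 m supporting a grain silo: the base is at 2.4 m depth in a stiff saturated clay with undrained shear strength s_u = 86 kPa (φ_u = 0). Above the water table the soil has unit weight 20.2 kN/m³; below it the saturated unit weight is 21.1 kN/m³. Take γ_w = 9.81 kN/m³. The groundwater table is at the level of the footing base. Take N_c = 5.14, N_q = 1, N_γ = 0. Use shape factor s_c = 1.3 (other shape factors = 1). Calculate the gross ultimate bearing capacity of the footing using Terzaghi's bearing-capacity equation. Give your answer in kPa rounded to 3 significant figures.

Effective surcharge at the founding depth q = γ·D_f = 20.2 × 2.4 = 48.48 kPa.
q_ult = c·N_c·s_c + q·N_q
     = 86 × 5.14 × 1.3 + 48.48 × 1
     = 574.65 + 48.48 = 623.13 kPa.

q_ult ≈ 623 kPa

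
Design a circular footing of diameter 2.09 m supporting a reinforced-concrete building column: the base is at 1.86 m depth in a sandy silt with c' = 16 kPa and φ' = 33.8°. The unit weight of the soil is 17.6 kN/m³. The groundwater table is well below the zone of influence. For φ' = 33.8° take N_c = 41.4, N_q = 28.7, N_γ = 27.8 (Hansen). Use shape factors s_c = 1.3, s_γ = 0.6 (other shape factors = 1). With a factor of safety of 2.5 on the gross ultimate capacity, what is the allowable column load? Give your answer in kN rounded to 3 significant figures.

P_all ≈ 2890 kN

q = γ·D_f = 17.6 × 1.86 = 32.736 kPa.
c·N_c·s_c = 16 × 41.4 × 1.3 = 861.12 kPa
q·N_q = 32.736 × 28.7 = 939.52 kPa
0.5·γ·B·N_γ·s_γ = 0.5 × 17.6 × 2.09 × 27.8 × 0.6 = 306.78 kPa
q_ult = 861.12 + 939.52 + 306.78 = 2107.4 kPa.
Gross allowable pressure q_all = 2107.4 / 2.5 = 842.97 kPa.
Footing area = 3.4307 m², so allowable column load = 842.97 × 3.4307 = 2892 kN.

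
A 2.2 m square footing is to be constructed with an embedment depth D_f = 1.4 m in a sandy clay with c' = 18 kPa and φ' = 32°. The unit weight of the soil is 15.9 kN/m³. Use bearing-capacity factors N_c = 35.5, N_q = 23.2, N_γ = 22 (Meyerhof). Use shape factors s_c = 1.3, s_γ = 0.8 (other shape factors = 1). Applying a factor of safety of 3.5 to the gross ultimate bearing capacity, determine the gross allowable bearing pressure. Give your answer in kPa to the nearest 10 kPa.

q_all ≈ 470 kPa

Effective surcharge at the founding depth q = γ·D_f = 15.9 × 1.4 = 22.26 kPa.
q_ult = c·N_c·s_c + q·N_q + 0.5·γ·B·N_γ·s_γ
     = 18 × 35.5 × 1.3 + 22.26 × 23.2 + 0.5 × 15.9 × 2.2 × 22 × 0.8
     = 830.7 + 516.43 + 307.82 = 1655 kPa.
q_all = q_ult / FS = 1655 / 3.5 = 472.84 kPa.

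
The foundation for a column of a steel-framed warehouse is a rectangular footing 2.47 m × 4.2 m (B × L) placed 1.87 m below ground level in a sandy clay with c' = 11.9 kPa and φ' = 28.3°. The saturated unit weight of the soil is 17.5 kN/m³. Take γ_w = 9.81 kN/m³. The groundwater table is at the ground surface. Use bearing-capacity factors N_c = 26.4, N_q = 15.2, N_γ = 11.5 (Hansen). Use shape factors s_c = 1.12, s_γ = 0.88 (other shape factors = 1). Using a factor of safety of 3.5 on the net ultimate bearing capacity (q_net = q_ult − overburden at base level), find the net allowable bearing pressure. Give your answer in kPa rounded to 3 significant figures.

Water table at ground surface, so effective unit weight γ' = 17.5 − 9.81 = 7.69 kN/m³ is used throughout; overburden q = 7.69 × 1.87 = 14.38 kPa; the same γ' applies in the ½γBN_γ term.
Cohesion term c·N_c·s_c = 11.9 × 26.4 × 1.12 = 351.86 kPa; surcharge term q·N_q = 14.38 × 15.2 = 218.58 kPa; self-weight term 0.5·γ·B·N_γ·s_γ = 0.5 × 7.69 × 2.47 × 11.5 × 0.88 = 96.111 kPa.
q_ult = 351.86 + 218.58 + 96.111 = 666.55 kPa.
q_net = 666.55 − 14.38 = 652.17 kPa.
q_all(net) = 652.17 / 3.5 = 186.33 kPa.

q_all(net) ≈ 186 kPa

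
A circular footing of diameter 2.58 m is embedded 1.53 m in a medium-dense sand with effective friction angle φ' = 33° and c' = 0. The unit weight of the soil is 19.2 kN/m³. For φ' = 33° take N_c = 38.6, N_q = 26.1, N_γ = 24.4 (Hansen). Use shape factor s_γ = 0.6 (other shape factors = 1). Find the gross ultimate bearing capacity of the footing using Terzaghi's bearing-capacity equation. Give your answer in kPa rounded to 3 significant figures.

q_ult ≈ 1130 kPa

Effective surcharge at the founding depth q = γ·D_f = 19.2 × 1.53 = 29.376 kPa.
q_ult = q·N_q + 0.5·γ·B·N_γ·s_γ
     = 29.376 × 26.1 + 0.5 × 19.2 × 2.58 × 24.4 × 0.6
     = 766.71 + 362.6 = 1129.3 kPa.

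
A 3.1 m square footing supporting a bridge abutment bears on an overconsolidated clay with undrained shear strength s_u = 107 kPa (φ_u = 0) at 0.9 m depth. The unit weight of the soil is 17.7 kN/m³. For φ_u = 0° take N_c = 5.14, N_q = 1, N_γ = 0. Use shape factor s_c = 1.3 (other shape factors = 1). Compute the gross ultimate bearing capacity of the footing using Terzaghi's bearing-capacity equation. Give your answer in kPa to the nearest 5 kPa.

q_ult ≈ 730 kPa

Effective surcharge at the founding depth q = γ·D_f = 17.7 × 0.9 = 15.93 kPa.
q_ult = c·N_c·s_c + q·N_q
     = 107 × 5.14 × 1.3 + 15.93 × 1
     = 714.97 + 15.93 = 730.9 kPa.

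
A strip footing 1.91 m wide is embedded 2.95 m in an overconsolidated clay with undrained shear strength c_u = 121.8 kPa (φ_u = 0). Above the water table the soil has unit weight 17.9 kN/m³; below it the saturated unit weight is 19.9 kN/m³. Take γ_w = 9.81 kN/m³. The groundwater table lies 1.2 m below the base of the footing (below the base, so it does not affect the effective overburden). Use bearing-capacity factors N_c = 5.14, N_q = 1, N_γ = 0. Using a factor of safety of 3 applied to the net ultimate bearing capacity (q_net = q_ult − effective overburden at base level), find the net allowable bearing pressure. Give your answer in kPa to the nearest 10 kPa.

Overburden at base level: q = 17.9 × 2.95 = 52.805 kPa.
Cohesion term c·N_c = 121.8 × 5.14 = 626.05 kPa; surcharge term q·N_q = 52.805 × 1 = 52.805 kPa.
q_ult = 626.05 + 52.805 = 678.86 kPa.
Net ultimate: q_net = 678.86 − 52.805 = 626.05 kPa.
q_all(net) = 626.05 / 3 = 208.68 kPa.

q_all(net) ≈ 210 kPa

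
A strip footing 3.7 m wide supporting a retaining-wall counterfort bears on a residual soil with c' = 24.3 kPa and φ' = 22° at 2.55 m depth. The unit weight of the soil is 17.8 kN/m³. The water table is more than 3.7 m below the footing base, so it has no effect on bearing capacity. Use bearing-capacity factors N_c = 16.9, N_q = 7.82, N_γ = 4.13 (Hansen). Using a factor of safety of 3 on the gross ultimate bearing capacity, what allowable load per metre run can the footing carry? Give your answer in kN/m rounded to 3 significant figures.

≈ 1110 kN/m

q = γ·D_f = 17.8 × 2.55 = 45.39 kPa.
c·N_c = 24.3 × 16.9 = 410.67 kPa
q·N_q = 45.39 × 7.82 = 354.95 kPa
0.5·γ·B·N_γ = 0.5 × 17.8 × 3.7 × 4.13 = 136 kPa
q_ult = 410.67 + 354.95 + 136 = 901.62 kPa.
Gross allowable pressure q_all = 901.62 / 3 = 300.54 kPa.
Allowable wall load = q_all × B = 300.54 × 3.7 = 1112 kN per metre run.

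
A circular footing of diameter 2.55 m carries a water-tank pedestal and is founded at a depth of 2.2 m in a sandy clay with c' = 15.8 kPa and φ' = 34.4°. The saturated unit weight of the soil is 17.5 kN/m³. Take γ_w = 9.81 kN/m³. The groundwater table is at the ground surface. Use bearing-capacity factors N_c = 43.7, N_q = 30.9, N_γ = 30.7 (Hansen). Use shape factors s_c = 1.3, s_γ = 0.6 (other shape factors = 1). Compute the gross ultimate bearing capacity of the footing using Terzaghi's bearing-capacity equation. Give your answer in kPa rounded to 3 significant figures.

Water table at ground surface, so effective unit weight γ' = 17.5 − 9.81 = 7.69 kN/m³ is used throughout; overburden q = 7.69 × 2.2 = 16.918 kPa; the same γ' applies in the ½γBN_γ term.
Cohesion term c·N_c·s_c = 15.8 × 43.7 × 1.3 = 897.6 kPa; surcharge term q·N_q = 16.918 × 30.9 = 522.77 kPa; self-weight term 0.5·γ·B·N_γ·s_γ = 0.5 × 7.69 × 2.55 × 30.7 × 0.6 = 180.6 kPa.
q_ult = 897.6 + 522.77 + 180.6 = 1601 kPa.

q_ult ≈ 1600 kPa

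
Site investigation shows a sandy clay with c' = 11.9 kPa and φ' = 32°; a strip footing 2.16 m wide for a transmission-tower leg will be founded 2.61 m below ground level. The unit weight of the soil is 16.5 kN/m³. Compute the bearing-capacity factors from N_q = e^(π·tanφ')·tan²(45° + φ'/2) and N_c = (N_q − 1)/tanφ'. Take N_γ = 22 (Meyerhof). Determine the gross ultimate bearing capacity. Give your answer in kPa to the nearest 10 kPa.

tan32° = 0.6249, so N_q = e^(π×0.6249)·tan²(61°) = 7.121 × 3.255 = 23.18.
N_c = (23.18 − 1)/tan32° = 35.49.
Effective surcharge at the founding depth q = γ·D_f = 16.5 × 2.61 = 43.065 kPa.
q_ult = c·N_c + q·N_q + 0.5·γ·B·N_γ
     = 11.9 × 35.49 + 43.065 × 23.177 + 0.5 × 16.5 × 2.16 × 22
     = 422.33 + 998.11 + 392.04 = 1812.5 kPa.

q_ult ≈ 1810 kPa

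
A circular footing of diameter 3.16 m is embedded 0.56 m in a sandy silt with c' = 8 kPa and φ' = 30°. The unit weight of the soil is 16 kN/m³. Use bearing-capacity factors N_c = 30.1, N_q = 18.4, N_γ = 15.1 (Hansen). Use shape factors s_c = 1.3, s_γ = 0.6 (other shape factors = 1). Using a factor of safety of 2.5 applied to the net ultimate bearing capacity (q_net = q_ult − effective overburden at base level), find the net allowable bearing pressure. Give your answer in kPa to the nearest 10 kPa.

Effective surcharge at the founding depth q = γ·D_f = 16 × 0.56 = 8.96 kPa.
q_ult = c·N_c·s_c + q·N_q + 0.5·γ·B·N_γ·s_γ
     = 8 × 30.1 × 1.3 + 8.96 × 18.4 + 0.5 × 16 × 3.16 × 15.1 × 0.6
     = 313.04 + 164.86 + 229.04 = 706.94 kPa.
Net ultimate: q_net = 706.94 − 8.96 = 697.98 kPa.
q_all(net) = 697.98 / 2.5 = 279.19 kPa.

q_all(net) ≈ 280 kPa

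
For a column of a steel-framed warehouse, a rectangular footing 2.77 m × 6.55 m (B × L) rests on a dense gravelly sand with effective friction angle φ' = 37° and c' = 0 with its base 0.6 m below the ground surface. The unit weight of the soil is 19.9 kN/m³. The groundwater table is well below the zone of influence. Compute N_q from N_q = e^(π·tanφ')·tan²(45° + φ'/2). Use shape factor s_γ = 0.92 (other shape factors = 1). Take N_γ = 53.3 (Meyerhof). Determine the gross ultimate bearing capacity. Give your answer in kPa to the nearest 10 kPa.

q_ult ≈ 1860 kPa

tan37° = 0.7536, so N_q = e^(π×0.7536)·tan²(63.5°) = 10.669 × 4.023 = 42.92.
Effective surcharge at the founding depth q = γ·D_f = 19.9 × 0.6 = 11.94 kPa.
q_ult = q·N_q + 0.5·γ·B·N_γ·s_γ
     = 11.94 × 42.92 + 0.5 × 19.9 × 2.77 × 53.3 × 0.92
     = 512.46 + 1351.5 = 1864 kPa.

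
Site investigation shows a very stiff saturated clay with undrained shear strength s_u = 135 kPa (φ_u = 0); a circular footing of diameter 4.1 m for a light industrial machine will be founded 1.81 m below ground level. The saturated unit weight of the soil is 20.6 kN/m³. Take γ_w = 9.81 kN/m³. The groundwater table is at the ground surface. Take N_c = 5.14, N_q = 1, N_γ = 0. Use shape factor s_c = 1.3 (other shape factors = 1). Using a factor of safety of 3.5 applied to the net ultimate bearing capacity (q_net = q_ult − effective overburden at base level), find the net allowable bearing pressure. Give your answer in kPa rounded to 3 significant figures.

γ' = 20.6 − 9.81 = 10.79 kN/m³ (submerged throughout). q = 10.79 × 1.81 = 19.53 kPa.
c·N_c·s_c = 135 × 5.14 × 1.3 = 902.07 kPa
q·N_q = 19.53 × 1 = 19.53 kPa
q_ult = 902.07 + 19.53 = 921.6 kPa.
Net ultimate: q_net = 921.6 − 19.53 = 902.07 kPa.
q_all(net) = 902.07 / 3.5 = 257.73 kPa.

q_all(net) ≈ 258 kPa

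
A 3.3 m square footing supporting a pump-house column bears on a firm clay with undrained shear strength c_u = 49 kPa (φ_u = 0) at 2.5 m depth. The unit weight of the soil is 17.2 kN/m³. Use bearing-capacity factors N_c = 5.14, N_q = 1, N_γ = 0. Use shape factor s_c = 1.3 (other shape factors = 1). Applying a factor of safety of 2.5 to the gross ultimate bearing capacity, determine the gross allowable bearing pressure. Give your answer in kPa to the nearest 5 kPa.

q_all ≈ 150 kPa

Effective surcharge at the founding depth q = γ·D_f = 17.2 × 2.5 = 43 kPa.
q_ult = c·N_c·s_c + q·N_q
     = 49 × 5.14 × 1.3 + 43 × 1
     = 327.42 + 43 = 370.42 kPa.
q_all = q_ult / FS = 370.42 / 2.5 = 148.17 kPa.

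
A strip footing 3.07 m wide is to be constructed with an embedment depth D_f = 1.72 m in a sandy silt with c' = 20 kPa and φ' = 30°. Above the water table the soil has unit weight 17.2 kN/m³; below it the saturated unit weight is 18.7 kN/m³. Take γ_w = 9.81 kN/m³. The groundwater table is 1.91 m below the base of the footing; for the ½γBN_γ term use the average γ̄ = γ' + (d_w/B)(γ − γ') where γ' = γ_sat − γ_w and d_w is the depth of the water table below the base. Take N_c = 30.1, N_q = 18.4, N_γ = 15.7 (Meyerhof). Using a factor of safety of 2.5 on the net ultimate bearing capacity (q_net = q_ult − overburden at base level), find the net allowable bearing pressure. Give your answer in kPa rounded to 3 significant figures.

q = γ·D_f = 17.2 × 1.72 = 29.584 kPa.
γ' = 8.89 kN/m³; averaging over the depth B below the base, γ̄ = γ' + (d_w/B)(γ − γ') = 14.06 kN/m³.
c·N_c = 20 × 30.1 = 602 kPa
q·N_q = 29.584 × 18.4 = 544.35 kPa
0.5·γ·B·N_γ = 0.5 × 14.06 × 3.07 × 15.7 = 338.84 kPa
q_ult = 602 + 544.35 + 338.84 = 1485.2 kPa.
q_net = 1485.2 − 29.584 = 1455.6 kPa.
q_all(net) = 1455.6 / 2.5 = 582.24 kPa.

q_all(net) ≈ 582 kPa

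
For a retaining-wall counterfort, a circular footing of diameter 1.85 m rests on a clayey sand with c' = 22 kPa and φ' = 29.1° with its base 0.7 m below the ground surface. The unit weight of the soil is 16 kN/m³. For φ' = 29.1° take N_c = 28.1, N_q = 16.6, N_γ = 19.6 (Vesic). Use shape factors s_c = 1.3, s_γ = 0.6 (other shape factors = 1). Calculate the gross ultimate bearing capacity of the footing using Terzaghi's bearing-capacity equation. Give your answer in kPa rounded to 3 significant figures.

Overburden at base level: q = 16 × 0.7 = 11.2 kPa.
Cohesion term c·N_c·s_c = 22 × 28.1 × 1.3 = 803.66 kPa; surcharge term q·N_q = 11.2 × 16.6 = 185.92 kPa; self-weight term 0.5·γ·B·N_γ·s_γ = 0.5 × 16 × 1.85 × 19.6 × 0.6 = 174.05 kPa.
q_ult = 803.66 + 185.92 + 174.05 = 1163.6 kPa.

q_ult ≈ 1160 kPa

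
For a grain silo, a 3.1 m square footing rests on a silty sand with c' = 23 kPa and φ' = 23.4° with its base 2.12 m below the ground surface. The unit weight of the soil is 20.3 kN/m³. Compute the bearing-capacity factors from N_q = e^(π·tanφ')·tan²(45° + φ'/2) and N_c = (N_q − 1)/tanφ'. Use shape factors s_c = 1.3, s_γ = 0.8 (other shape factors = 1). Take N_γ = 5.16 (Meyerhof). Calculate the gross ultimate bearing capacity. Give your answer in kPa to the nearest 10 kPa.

q_ult ≈ 1070 kPa

tan23.4° = 0.4327, so N_q = e^(π×0.4327)·tan²(56.7°) = 3.894 × 2.318 = 9.03.
N_c = (9.03 − 1)/tan23.4° = 18.54.
q = γ·D_f = 20.3 × 2.12 = 43.036 kPa.
c·N_c·s_c = 23 × 18.545 × 1.3 = 554.49 kPa
q·N_q = 43.036 × 9.0251 = 388.4 kPa
0.5·γ·B·N_γ·s_γ = 0.5 × 20.3 × 3.1 × 5.16 × 0.8 = 129.89 kPa
q_ult = 554.49 + 388.4 + 129.89 = 1072.8 kPa.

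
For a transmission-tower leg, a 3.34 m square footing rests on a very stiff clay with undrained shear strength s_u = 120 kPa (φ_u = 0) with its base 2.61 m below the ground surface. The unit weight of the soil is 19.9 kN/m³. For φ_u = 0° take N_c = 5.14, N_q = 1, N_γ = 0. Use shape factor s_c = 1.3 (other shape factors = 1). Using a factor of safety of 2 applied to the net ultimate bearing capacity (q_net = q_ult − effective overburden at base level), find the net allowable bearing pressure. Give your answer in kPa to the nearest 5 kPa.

q_all(net) ≈ 400 kPa

Effective surcharge at the founding depth q = γ·D_f = 19.9 × 2.61 = 51.939 kPa.
q_ult = c·N_c·s_c + q·N_q
     = 120 × 5.14 × 1.3 + 51.939 × 1
     = 801.84 + 51.939 = 853.78 kPa.
Net ultimate: q_net = 853.78 − 51.939 = 801.84 kPa.
q_all(net) = 801.84 / 2 = 400.92 kPa.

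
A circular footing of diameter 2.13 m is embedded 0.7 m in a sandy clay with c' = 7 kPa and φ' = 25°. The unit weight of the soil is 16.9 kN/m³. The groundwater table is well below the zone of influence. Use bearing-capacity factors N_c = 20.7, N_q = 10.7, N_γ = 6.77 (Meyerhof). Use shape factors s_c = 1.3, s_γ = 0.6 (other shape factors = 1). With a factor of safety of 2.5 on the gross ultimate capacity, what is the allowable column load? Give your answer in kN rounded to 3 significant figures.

P_all ≈ 553 kN

q = γ·D_f = 16.9 × 0.7 = 11.83 kPa.
c·N_c·s_c = 7 × 20.7 × 1.3 = 188.37 kPa
q·N_q = 11.83 × 10.7 = 126.58 kPa
0.5·γ·B·N_γ·s_γ = 0.5 × 16.9 × 2.13 × 6.77 × 0.6 = 73.11 kPa
q_ult = 188.37 + 126.58 + 73.11 = 388.06 kPa.
Gross allowable pressure q_all = 388.06 / 2.5 = 155.22 kPa.
Footing area = 3.5633 m², so allowable column load = 155.22 × 3.5633 = 553.11 kN.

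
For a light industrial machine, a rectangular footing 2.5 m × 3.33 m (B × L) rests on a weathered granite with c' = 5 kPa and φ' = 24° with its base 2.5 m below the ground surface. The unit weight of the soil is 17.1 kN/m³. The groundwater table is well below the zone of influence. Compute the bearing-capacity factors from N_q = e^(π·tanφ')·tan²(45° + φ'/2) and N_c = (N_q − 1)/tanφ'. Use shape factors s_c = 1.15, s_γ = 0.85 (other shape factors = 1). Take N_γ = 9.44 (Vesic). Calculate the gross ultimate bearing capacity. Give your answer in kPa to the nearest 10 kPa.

q_ult ≈ 690 kPa

tan24° = 0.4452, so N_q = e^(π×0.4452)·tan²(57°) = 4.05 × 2.371 = 9.6.
N_c = (9.6 − 1)/tan24° = 19.32.
Overburden at base level: q = 17.1 × 2.5 = 42.75 kPa.
Cohesion term c·N_c·s_c = 5 × 19.324 × 1.15 = 111.11 kPa; surcharge term q·N_q = 42.75 × 9.6034 = 410.55 kPa; self-weight term 0.5·γ·B·N_γ·s_γ = 0.5 × 17.1 × 2.5 × 9.44 × 0.85 = 171.51 kPa.
q_ult = 111.11 + 410.55 + 171.51 = 693.17 kPa.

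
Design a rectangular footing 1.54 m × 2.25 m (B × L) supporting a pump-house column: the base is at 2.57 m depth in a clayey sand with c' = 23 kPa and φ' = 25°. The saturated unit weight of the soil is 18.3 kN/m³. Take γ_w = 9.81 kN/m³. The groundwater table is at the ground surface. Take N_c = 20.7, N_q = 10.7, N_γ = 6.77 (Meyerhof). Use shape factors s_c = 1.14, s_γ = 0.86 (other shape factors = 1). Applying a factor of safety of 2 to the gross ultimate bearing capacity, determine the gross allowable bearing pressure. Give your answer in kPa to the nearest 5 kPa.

q_all ≈ 405 kPa

With the water table at the surface the whole profile is submerged: γ' = 18.3 − 9.81 = 8.49 kN/m³, so q = γ'·D_f = 21.819 kPa; the same γ' applies in the ½γBN_γ term.
q_ult = c·N_c·s_c + q·N_q + 0.5·γ·B·N_γ·s_γ
     = 23 × 20.7 × 1.14 + 21.819 × 10.7 + 0.5 × 8.49 × 1.54 × 6.77 × 0.86
     = 542.75 + 233.47 + 38.061 = 814.28 kPa.
q_all = q_ult / FS = 814.28 / 2 = 407.14 kPa.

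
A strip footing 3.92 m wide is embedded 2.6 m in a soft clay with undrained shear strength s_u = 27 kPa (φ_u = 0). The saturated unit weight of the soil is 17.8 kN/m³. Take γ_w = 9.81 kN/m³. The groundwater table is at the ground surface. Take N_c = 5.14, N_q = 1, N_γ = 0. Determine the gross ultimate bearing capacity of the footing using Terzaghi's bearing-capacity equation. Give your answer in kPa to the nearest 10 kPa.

q_ult ≈ 160 kPa

γ' = 17.8 − 9.81 = 7.99 kN/m³ (submerged throughout). q = 7.99 × 2.6 = 20.774 kPa.
c·N_c = 27 × 5.14 = 138.78 kPa
q·N_q = 20.774 × 1 = 20.774 kPa
q_ult = 138.78 + 20.774 = 159.55 kPa.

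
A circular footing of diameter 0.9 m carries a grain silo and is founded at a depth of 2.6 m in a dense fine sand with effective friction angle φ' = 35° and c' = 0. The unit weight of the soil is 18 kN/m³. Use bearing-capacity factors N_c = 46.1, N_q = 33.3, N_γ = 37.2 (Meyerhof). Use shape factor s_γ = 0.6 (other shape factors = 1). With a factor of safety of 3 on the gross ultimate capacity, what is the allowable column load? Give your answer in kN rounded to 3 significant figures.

q = γ·D_f = 18 × 2.6 = 46.8 kPa.
q·N_q = 46.8 × 33.3 = 1558.4 kPa
0.5·γ·B·N_γ·s_γ = 0.5 × 18 × 0.9 × 37.2 × 0.6 = 180.79 kPa
q_ult = 1558.4 + 180.79 = 1739.2 kPa.
Gross allowable pressure q_all = 1739.2 / 3 = 579.74 kPa.
Footing area = 0.6362 m², so allowable column load = 579.74 × 0.6362 = 368.83 kN.

P_all ≈ 369 kN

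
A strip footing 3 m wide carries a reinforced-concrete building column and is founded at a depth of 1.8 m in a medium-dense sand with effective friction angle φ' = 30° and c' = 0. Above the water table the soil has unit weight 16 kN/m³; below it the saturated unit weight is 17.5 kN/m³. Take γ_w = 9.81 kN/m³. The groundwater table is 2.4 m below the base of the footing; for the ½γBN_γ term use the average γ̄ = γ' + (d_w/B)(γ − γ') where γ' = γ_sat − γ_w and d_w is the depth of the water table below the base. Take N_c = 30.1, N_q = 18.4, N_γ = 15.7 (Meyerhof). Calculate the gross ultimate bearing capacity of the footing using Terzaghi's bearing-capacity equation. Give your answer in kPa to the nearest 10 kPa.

q = γ·D_f = 16 × 1.8 = 28.8 kPa.
γ' = 7.69 kN/m³; averaging over the depth B below the base, γ̄ = γ' + (d_w/B)(γ − γ') = 14.338 kN/m³.
q·N_q = 28.8 × 18.4 = 529.92 kPa
0.5·γ·B·N_γ = 0.5 × 14.338 × 3 × 15.7 = 337.66 kPa
q_ult = 529.92 + 337.66 = 867.58 kPa.

q_ult ≈ 870 kPa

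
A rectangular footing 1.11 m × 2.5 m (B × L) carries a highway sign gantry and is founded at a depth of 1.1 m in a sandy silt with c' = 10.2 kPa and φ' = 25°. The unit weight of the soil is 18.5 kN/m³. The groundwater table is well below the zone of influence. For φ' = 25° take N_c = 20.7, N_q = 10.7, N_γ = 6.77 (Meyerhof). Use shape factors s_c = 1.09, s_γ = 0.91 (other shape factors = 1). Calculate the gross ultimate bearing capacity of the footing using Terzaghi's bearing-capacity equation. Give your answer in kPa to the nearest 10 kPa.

q_ult ≈ 510 kPa

Effective surcharge at the founding depth q = γ·D_f = 18.5 × 1.1 = 20.35 kPa.
q_ult = c·N_c·s_c + q·N_q + 0.5·γ·B·N_γ·s_γ
     = 10.2 × 20.7 × 1.09 + 20.35 × 10.7 + 0.5 × 18.5 × 1.11 × 6.77 × 0.91
     = 230.14 + 217.75 + 63.255 = 511.14 kPa.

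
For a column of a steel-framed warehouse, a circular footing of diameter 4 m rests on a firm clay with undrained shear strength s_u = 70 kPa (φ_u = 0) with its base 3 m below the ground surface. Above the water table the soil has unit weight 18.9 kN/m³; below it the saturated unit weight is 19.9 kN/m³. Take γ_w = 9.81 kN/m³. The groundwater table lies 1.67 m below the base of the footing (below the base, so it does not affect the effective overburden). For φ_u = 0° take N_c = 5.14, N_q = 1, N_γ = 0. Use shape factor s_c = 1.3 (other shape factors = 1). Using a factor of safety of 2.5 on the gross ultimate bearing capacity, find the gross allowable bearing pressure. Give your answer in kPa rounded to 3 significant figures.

q = γ·D_f = 18.9 × 3 = 56.7 kPa.
c·N_c·s_c = 70 × 5.14 × 1.3 = 467.74 kPa
q·N_q = 56.7 × 1 = 56.7 kPa
q_ult = 467.74 + 56.7 = 524.44 kPa.
q_all = 524.44 / 2.5 = 209.78 kPa.

q_all ≈ 210 kPa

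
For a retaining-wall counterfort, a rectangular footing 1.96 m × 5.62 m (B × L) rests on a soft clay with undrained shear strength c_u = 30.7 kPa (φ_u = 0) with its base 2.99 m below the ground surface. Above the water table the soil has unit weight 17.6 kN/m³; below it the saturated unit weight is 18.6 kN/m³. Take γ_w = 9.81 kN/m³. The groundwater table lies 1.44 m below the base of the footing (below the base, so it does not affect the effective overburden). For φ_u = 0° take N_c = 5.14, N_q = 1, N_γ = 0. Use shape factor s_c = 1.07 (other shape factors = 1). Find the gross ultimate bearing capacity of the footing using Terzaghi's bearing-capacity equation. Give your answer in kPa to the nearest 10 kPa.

q_ult ≈ 220 kPa

q = γ·D_f = 17.6 × 2.99 = 52.624 kPa.
c·N_c·s_c = 30.7 × 5.14 × 1.07 = 168.84 kPa
q·N_q = 52.624 × 1 = 52.624 kPa
q_ult = 168.84 + 52.624 = 221.47 kPa.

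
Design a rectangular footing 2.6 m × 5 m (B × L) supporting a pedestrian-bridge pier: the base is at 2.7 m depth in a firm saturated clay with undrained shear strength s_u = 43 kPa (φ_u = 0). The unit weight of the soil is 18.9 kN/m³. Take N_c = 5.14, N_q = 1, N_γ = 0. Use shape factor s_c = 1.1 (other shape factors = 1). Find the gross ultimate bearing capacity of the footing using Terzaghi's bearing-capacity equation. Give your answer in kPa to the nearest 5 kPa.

Overburden at base level: q = 18.9 × 2.7 = 51.03 kPa.
Cohesion term c·N_c·s_c = 43 × 5.14 × 1.1 = 243.12 kPa; surcharge term q·N_q = 51.03 × 1 = 51.03 kPa.
q_ult = 243.12 + 51.03 = 294.15 kPa.

q_ult ≈ 295 kPa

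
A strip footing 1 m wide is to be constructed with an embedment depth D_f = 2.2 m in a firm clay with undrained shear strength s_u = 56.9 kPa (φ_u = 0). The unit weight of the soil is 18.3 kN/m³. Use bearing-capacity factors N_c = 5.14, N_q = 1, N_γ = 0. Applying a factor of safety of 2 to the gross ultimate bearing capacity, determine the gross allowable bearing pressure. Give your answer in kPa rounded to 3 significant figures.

Overburden at base level: q = 18.3 × 2.2 = 40.26 kPa.
Cohesion term c·N_c = 56.9 × 5.14 = 292.47 kPa; surcharge term q·N_q = 40.26 × 1 = 40.26 kPa.
q_ult = 292.47 + 40.26 = 332.73 kPa.
q_all = q_ult / FS = 332.73 / 2 = 166.36 kPa.

q_all ≈ 166 kPa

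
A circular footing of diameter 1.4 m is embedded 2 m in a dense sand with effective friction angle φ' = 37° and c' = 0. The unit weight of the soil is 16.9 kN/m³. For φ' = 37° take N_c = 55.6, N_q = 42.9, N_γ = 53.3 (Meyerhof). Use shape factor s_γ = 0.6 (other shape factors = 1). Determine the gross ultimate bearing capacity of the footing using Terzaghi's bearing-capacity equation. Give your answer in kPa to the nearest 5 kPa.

Overburden at base level: q = 16.9 × 2 = 33.8 kPa.
Surcharge term q·N_q = 33.8 × 42.9 = 1450 kPa; self-weight term 0.5·γ·B·N_γ·s_γ = 0.5 × 16.9 × 1.4 × 53.3 × 0.6 = 378.32 kPa.
q_ult = 1450 + 378.32 = 1828.3 kPa.

q_ult ≈ 1830 kPa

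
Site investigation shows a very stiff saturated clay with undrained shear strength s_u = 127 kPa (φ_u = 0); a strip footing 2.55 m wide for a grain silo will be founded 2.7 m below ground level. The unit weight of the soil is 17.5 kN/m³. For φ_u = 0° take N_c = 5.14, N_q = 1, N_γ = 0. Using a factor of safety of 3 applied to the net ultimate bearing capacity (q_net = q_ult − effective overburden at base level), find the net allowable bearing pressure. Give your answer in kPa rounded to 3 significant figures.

q_all(net) ≈ 218 kPa

Effective surcharge at the founding depth q = γ·D_f = 17.5 × 2.7 = 47.25 kPa.
q_ult = c·N_c + q·N_q
     = 127 × 5.14 + 47.25 × 1
     = 652.78 + 47.25 = 700.03 kPa.
Net ultimate: q_net = 700.03 − 47.25 = 652.78 kPa.
q_all(net) = 652.78 / 3 = 217.59 kPa.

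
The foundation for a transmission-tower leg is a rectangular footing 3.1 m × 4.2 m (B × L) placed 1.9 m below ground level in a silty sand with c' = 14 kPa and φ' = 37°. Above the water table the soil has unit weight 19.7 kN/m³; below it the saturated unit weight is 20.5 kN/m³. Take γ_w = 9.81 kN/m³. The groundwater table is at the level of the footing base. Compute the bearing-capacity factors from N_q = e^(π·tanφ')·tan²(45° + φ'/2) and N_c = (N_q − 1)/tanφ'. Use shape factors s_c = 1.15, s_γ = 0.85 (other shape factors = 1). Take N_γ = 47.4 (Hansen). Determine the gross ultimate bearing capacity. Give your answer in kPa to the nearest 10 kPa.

tan37° = 0.7536, so N_q = e^(π×0.7536)·tan²(63.5°) = 10.669 × 4.023 = 42.92.
N_c = (42.92 − 1)/tan37° = 55.63.
Overburden at base level: q = 19.7 × 1.9 = 37.43 kPa.
Below the base the soil is submerged, so the ½γBN_γ term uses γ' = 20.5 − 9.81 = 10.69 kN/m³.
Cohesion term c·N_c·s_c = 14 × 55.63 × 1.15 = 895.64 kPa; surcharge term q·N_q = 37.43 × 42.92 = 1606.5 kPa; self-weight term 0.5·γ·B·N_γ·s_γ = 0.5 × 10.69 × 3.1 × 47.4 × 0.85 = 667.59 kPa.
q_ult = 895.64 + 1606.5 + 667.59 = 3169.7 kPa.

q_ult ≈ 3170 kPa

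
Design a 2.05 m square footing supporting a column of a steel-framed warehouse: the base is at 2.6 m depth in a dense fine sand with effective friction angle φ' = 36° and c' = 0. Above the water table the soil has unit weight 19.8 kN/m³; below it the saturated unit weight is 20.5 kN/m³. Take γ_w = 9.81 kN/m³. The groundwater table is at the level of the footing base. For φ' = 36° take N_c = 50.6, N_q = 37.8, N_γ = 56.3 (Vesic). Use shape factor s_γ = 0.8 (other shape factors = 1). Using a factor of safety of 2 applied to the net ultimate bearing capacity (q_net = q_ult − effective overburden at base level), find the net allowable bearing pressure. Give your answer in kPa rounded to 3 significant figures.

q_all(net) ≈ 1190 kPa

q = γ·D_f = 19.8 × 2.6 = 51.48 kPa.
For the ½γBN_γ term take γ' = 20.5 − 9.81 = 10.69 kN/m³ (soil below base is submerged).
q·N_q = 51.48 × 37.8 = 1945.9 kPa
0.5·γ·B·N_γ·s_γ = 0.5 × 10.69 × 2.05 × 56.3 × 0.8 = 493.51 kPa
q_ult = 1945.9 + 493.51 = 2439.5 kPa.
Net ultimate: q_net = 2439.5 − 51.48 = 2388 kPa.
q_all(net) = 2388 / 2 = 1194 kPa.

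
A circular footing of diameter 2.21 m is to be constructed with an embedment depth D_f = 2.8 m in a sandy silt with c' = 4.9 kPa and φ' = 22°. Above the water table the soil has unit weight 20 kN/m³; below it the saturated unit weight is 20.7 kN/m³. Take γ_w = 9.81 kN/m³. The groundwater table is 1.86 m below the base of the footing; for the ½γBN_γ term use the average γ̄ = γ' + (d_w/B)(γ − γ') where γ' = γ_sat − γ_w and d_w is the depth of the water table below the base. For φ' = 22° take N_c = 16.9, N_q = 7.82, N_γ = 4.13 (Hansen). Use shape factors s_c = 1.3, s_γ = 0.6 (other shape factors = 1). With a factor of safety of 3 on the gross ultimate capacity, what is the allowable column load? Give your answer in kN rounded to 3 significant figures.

P_all ≈ 763 kN

Effective surcharge at the founding depth q = γ·D_f = 20 × 2.8 = 56 kPa.
With d_w = 1.86 m < B, γ̄ = 10.89 + (1.86/2.21) × (20 − 10.89) = 18.557 kN/m³.
q_ult = c·N_c·s_c + q·N_q + 0.5·γ·B·N_γ·s_γ
     = 4.9 × 16.9 × 1.3 + 56 × 7.82 + 0.5 × 18.557 × 2.21 × 4.13 × 0.6
     = 107.65 + 437.92 + 50.813 = 596.39 kPa.
Gross allowable pressure q_all = 596.39 / 3 = 198.8 kPa.
Footing area = 3.836 m², so allowable column load = 198.8 × 3.836 = 762.58 kN.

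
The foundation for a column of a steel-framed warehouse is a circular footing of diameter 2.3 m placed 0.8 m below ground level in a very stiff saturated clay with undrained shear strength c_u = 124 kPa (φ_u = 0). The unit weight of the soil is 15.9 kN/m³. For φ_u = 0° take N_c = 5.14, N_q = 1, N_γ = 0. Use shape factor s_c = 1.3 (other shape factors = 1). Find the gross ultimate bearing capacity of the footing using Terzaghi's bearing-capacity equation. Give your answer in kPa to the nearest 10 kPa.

q_ult ≈ 840 kPa

Effective surcharge at the founding depth q = γ·D_f = 15.9 × 0.8 = 12.72 kPa.
q_ult = c·N_c·s_c + q·N_q
     = 124 × 5.14 × 1.3 + 12.72 × 1
     = 828.57 + 12.72 = 841.29 kPa.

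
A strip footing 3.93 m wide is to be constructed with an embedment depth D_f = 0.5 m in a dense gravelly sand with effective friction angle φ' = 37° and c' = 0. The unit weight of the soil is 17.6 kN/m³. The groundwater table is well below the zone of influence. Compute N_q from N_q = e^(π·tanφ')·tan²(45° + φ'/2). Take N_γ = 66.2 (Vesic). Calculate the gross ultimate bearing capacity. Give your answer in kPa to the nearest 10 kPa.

tan37° = 0.7536, so N_q = e^(π×0.7536)·tan²(63.5°) = 10.669 × 4.023 = 42.92.
q = γ·D_f = 17.6 × 0.5 = 8.8 kPa.
q·N_q = 8.8 × 42.92 = 377.7 kPa
0.5·γ·B·N_γ = 0.5 × 17.6 × 3.93 × 66.2 = 2289.5 kPa
q_ult = 377.7 + 2289.5 = 2667.2 kPa.

q_ult ≈ 2670 kPa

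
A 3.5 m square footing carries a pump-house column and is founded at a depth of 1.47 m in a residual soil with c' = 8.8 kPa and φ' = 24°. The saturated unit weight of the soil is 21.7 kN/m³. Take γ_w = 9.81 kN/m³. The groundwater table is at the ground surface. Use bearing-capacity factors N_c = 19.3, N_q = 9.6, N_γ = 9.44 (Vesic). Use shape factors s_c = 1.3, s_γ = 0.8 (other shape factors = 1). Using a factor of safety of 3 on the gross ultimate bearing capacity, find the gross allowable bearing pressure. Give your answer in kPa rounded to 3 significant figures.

q_all ≈ 182 kPa

With the water table at the surface the whole profile is submerged: γ' = 21.7 − 9.81 = 11.89 kN/m³, so q = γ'·D_f = 17.478 kPa; the same γ' applies in the ½γBN_γ term.
q_ult = c·N_c·s_c + q·N_q + 0.5·γ·B·N_γ·s_γ
     = 8.8 × 19.3 × 1.3 + 17.478 × 9.6 + 0.5 × 11.89 × 3.5 × 9.44 × 0.8
     = 220.79 + 167.79 + 157.14 = 545.72 kPa.
q_all = 545.72 / 3 = 181.91 kPa.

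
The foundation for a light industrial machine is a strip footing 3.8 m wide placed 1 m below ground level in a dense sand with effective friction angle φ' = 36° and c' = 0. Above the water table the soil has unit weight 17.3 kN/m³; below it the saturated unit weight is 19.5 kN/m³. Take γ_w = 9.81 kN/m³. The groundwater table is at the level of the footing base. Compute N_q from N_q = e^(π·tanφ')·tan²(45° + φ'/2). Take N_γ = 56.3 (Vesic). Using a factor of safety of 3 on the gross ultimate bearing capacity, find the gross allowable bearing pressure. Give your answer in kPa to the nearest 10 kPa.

q_all ≈ 560 kPa

N_q = e^(π·tan36°)·tan²(63°) = 37.75.
Overburden at base level: q = 17.3 × 1 = 17.3 kPa.
Below the base the soil is submerged, so the ½γBN_γ term uses γ' = 19.5 − 9.81 = 9.69 kN/m³.
Surcharge term q·N_q = 17.3 × 37.752 = 653.12 kPa; self-weight term 0.5·γ·B·N_γ = 0.5 × 9.69 × 3.8 × 56.3 = 1036.5 kPa.
q_ult = 653.12 + 1036.5 = 1689.7 kPa.
q_all = 1689.7 / 3 = 563.22 kPa.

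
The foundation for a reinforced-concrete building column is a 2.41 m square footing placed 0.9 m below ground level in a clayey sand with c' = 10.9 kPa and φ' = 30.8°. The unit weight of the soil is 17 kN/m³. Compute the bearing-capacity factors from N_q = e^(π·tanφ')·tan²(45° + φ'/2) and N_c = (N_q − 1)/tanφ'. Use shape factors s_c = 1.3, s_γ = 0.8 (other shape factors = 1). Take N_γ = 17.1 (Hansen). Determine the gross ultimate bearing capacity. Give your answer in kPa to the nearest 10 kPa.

q_ult ≈ 1040 kPa

tan30.8° = 0.5961, so N_q = e^(π×0.5961)·tan²(60.4°) = 6.506 × 3.099 = 20.16.
N_c = (20.16 − 1)/tan30.8° = 32.14.
Overburden at base level: q = 17 × 0.9 = 15.3 kPa.
Cohesion term c·N_c·s_c = 10.9 × 32.143 × 1.3 = 455.47 kPa; surcharge term q·N_q = 15.3 × 20.161 = 308.46 kPa; self-weight term 0.5·γ·B·N_γ·s_γ = 0.5 × 17 × 2.41 × 17.1 × 0.8 = 280.23 kPa.
q_ult = 455.47 + 308.46 + 280.23 = 1044.2 kPa.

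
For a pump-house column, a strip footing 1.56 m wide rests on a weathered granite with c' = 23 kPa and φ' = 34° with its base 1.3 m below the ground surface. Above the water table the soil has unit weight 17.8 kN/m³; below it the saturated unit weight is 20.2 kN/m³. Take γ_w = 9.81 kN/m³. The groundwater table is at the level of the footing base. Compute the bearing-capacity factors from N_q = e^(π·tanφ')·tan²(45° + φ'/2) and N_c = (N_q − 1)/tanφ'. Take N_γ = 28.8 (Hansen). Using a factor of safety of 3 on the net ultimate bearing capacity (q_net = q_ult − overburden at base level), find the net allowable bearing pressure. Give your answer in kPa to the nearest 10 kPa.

N_q = e^(π·tan34°)·tan²(62°) = 29.44; N_c = (N_q − 1)/tanφ' = 42.16.
Effective surcharge at the founding depth q = γ·D_f = 17.8 × 1.3 = 23.14 kPa.
The water table coincides with the base, so in the self-weight term γ → γ' = 10.39 kN/m³.
q_ult = c·N_c + q·N_q + 0.5·γ·B·N_γ
     = 23 × 42.164 + 23.14 × 29.44 + 0.5 × 10.39 × 1.56 × 28.8
     = 969.77 + 681.24 + 233.4 = 1884.4 kPa.
q_net = 1884.4 − 23.14 = 1861.3 kPa.
q_all(net) = 1861.3 / 3 = 620.42 kPa.

q_all(net) ≈ 620 kPa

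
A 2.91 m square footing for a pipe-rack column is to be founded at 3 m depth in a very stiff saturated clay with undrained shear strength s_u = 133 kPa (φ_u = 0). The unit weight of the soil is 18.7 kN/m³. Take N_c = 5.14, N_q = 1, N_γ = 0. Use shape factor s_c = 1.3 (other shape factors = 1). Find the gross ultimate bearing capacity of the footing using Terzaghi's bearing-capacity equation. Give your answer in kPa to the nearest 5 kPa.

q_ult ≈ 945 kPa

Effective surcharge at the founding depth q = γ·D_f = 18.7 × 3 = 56.1 kPa.
q_ult = c·N_c·s_c + q·N_q
     = 133 × 5.14 × 1.3 + 56.1 × 1
     = 888.71 + 56.1 = 944.81 kPa.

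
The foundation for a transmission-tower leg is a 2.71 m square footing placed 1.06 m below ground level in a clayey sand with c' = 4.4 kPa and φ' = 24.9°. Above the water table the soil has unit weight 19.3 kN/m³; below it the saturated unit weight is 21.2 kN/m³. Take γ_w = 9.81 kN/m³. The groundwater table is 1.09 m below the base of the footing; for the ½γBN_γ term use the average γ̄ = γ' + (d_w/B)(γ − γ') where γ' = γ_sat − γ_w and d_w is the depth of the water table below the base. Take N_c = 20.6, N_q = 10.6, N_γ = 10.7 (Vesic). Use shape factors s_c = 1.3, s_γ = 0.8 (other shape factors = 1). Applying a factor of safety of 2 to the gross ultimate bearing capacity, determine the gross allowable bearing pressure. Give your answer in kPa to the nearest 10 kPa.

q_all ≈ 250 kPa

q = γ·D_f = 19.3 × 1.06 = 20.458 kPa.
γ' = 11.39 kN/m³; averaging over the depth B below the base, γ̄ = γ' + (d_w/B)(γ − γ') = 14.572 kN/m³.
c·N_c·s_c = 4.4 × 20.6 × 1.3 = 117.83 kPa
q·N_q = 20.458 × 10.6 = 216.85 kPa
0.5·γ·B·N_γ·s_γ = 0.5 × 14.572 × 2.71 × 10.7 × 0.8 = 169.01 kPa
q_ult = 117.83 + 216.85 + 169.01 = 503.7 kPa.
q_all = q_ult / FS = 503.7 / 2 = 251.85 kPa.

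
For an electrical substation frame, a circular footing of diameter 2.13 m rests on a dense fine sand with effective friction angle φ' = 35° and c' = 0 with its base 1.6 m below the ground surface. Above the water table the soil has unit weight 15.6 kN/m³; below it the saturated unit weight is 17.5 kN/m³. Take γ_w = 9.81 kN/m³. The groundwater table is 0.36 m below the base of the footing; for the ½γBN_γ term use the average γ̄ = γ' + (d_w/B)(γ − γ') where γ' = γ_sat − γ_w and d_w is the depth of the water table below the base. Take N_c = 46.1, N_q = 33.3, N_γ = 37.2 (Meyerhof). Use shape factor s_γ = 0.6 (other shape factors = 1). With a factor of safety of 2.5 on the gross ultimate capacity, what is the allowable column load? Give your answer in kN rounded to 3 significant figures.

q = γ·D_f = 15.6 × 1.6 = 24.96 kPa.
γ' = 7.69 kN/m³; averaging over the depth B below the base, γ̄ = γ' + (d_w/B)(γ − γ') = 9.0269 kN/m³.
q·N_q = 24.96 × 33.3 = 831.17 kPa
0.5·γ·B·N_γ·s_γ = 0.5 × 9.0269 × 2.13 × 37.2 × 0.6 = 214.58 kPa
q_ult = 831.17 + 214.58 = 1045.7 kPa.
Gross allowable pressure q_all = 1045.7 / 2.5 = 418.3 kPa.
Footing area = 3.5633 m², so allowable column load = 418.3 × 3.5633 = 1490.5 kN.

P_all ≈ 1490 kN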